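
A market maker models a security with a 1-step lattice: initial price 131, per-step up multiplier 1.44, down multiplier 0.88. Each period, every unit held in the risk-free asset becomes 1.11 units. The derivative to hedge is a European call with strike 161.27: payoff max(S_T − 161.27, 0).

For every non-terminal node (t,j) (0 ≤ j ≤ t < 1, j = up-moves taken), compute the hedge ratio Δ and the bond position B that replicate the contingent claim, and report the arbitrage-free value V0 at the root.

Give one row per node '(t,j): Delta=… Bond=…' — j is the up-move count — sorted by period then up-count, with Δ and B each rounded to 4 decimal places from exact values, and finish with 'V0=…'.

The replicating-portfolio and risk-neutral prices coincide; use p* = (1.11−0.88)/(1.44−0.88) = 0.4107 for the latter.
Terminal payoffs: V(1,0)=0.0000, V(1,1)=27.3700
Node (0,0) S=131.0000: V=(p*·27.3700+(1−p*)·0.0000)/1.11=10.1273; Δ=(27.3700−0.0000)/(188.6400−115.2800)=0.3731; B=V−Δ·S=-38.7477
Root portfolio cost Δ·131+B reproduces V0=10.1273.

(0,0): Delta=0.3731 Bond=-38.7477
V0=10.1273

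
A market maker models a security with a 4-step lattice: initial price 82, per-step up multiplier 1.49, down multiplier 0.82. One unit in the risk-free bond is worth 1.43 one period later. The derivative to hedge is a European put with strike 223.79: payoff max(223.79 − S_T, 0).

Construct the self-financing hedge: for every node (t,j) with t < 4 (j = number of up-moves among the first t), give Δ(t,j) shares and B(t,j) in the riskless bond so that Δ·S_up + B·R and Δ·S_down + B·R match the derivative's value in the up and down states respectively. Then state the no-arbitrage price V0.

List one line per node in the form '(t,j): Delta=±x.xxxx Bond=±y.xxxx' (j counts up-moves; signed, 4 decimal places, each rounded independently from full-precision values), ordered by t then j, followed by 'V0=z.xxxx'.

(0,0): Delta=-0.1527 Bond=13.6760
(1,0): Delta=-1.0000 Bond=76.5301
(1,1): Delta=-0.1068 Bond=13.9527
(2,0): Delta=-1.0000 Bond=109.4381
(2,1): Delta=-1.0000 Bond=109.4381
(2,2): Delta=-0.0585 Bond=11.1505
(3,0): Delta=-1.0000 Bond=156.4965
(3,1): Delta=-1.0000 Bond=156.4965
(3,2): Delta=-1.0000 Bond=156.4965
(3,3): Delta=-0.0075 Bond=2.1205
V0=1.1559

Risk-neutral probability p* = (R−d)/(u−d) = (1.43−0.82)/(1.49−0.82) = 0.9104.
Terminal values V(4,·): V(4,0)=186.7160, V(4,1)=156.4239, V(4,2)=101.3808, V(4,3)=1.3635, V(4,4)=0.0000
  t=3,j=0: stock 45.2122 → up 67.3661 (V=156.4239), down 37.0740 (V=186.7160). Price 111.2843; hedge Δ=-1.0000, bond B=156.4965.
  t=3,j=1: stock 82.1538 → up 122.4092 (V=101.3808), down 67.3661 (V=156.4239). Price 74.3427; hedge Δ=-1.0000, bond B=156.4965.
  t=3,j=2: stock 149.2795 → up 222.4265 (V=1.3635), down 122.4092 (V=101.3808). Price 7.2170; hedge Δ=-1.0000, bond B=156.4965.
  t=3,j=3: stock 271.2518 → up 404.1652 (V=0.0000), down 222.4265 (V=1.3635). Price 0.0854; hedge Δ=-0.0075, bond B=2.1205.
  t=2,j=0: stock 55.1368 → up 82.1538 (V=74.3427), down 45.2122 (V=111.2843). Price 54.3013; hedge Δ=-1.0000, bond B=109.4381.
  t=2,j=1: stock 100.1876 → up 149.2795 (V=7.2170), down 82.1538 (V=74.3427). Price 9.2505; hedge Δ=-1.0000, bond B=109.4381.
  t=2,j=2: stock 182.0482 → up 271.2518 (V=0.0854), down 149.2795 (V=7.2170). Price 0.5063; hedge Δ=-0.0585, bond B=11.1505.
  t=1,j=0: stock 67.2400 → up 100.1876 (V=9.2505), down 55.1368 (V=54.3013). Price 9.2901; hedge Δ=-1.0000, bond B=76.5301.
  t=1,j=1: stock 122.1800 → up 182.0482 (V=0.5063), down 100.1876 (V=9.2505). Price 0.9017; hedge Δ=-0.1068, bond B=13.9527.
  t=0,j=0: stock 82.0000 → up 122.1800 (V=0.9017), down 67.2400 (V=9.2901). Price 1.1559; hedge Δ=-0.1527, bond B=13.6760.
Self-financing check: at every node Δ·S+B equals the discounted successor values.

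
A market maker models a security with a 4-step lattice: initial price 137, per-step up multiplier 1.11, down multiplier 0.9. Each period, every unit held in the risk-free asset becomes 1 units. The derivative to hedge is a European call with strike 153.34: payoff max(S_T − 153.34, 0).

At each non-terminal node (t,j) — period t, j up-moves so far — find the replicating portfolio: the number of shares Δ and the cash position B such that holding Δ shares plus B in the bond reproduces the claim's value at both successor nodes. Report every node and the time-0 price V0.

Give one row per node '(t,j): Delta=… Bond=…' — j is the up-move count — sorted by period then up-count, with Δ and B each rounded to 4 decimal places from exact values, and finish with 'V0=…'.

(0,0): Delta=0.3370 Bond=-39.9059
(1,0): Delta=0.1339 Bond=-14.8580
(1,1): Delta=0.5182 Bond=-67.4586
(2,0): Delta=0.0000 Bond=0.0000
(2,1): Delta=0.2533 Bond=-31.2018
(2,2): Delta=0.7545 Bond=-107.3411
(3,0): Delta=0.0000 Bond=0.0000
(3,1): Delta=0.0000 Bond=0.0000
(3,2): Delta=0.4792 Bond=-65.5239
(3,3): Delta=1.0000 Bond=-153.3400
V0=6.2683

Since d<R<u, set p* = (R−d)/(u−d) = 0.4762; price each node as the discounted p*-expectation of its children.
Terminal values V(4,·): V(4,0)=0.0000, V(4,1)=0.0000, V(4,2)=0.0000, V(4,3)=15.2889, V(4,4)=54.6356
  t=3,j=0: stock 99.8730 → up 110.8590 (V=0.0000), down 89.8857 (V=0.0000). Price 0.0000; hedge Δ=0.0000, bond B=0.0000.
  t=3,j=1: stock 123.1767 → up 136.7261 (V=0.0000), down 110.8590 (V=0.0000). Price 0.0000; hedge Δ=0.0000, bond B=0.0000.
  t=3,j=2: stock 151.9179 → up 168.6289 (V=15.2889), down 136.7261 (V=0.0000). Price 7.2804; hedge Δ=0.4792, bond B=-65.5239.
  t=3,j=3: stock 187.3654 → up 207.9756 (V=54.6356), down 168.6289 (V=15.2889). Price 34.0254; hedge Δ=1.0000, bond B=-153.3400.
  t=2,j=0: stock 110.9700 → up 123.1767 (V=0.0000), down 99.8730 (V=0.0000). Price 0.0000; hedge Δ=0.0000, bond B=0.0000.
  t=2,j=1: stock 136.8630 → up 151.9179 (V=7.2804), down 123.1767 (V=0.0000). Price 3.4669; hedge Δ=0.2533, bond B=-31.2018.
  t=2,j=2: stock 168.7977 → up 187.3654 (V=34.0254), down 151.9179 (V=7.2804). Price 20.0162; hedge Δ=0.7545, bond B=-107.3411.
  t=1,j=0: stock 123.3000 → up 136.8630 (V=3.4669), down 110.9700 (V=0.0000). Price 1.6509; hedge Δ=0.1339, bond B=-14.8580.
  t=1,j=1: stock 152.0700 → up 168.7977 (V=20.0162), down 136.8630 (V=3.4669). Price 11.3475; hedge Δ=0.5182, bond B=-67.4586.
  t=0,j=0: stock 137.0000 → up 152.0700 (V=11.3475), down 123.3000 (V=1.6509). Price 6.2683; hedge Δ=0.3370, bond B=-39.9059.
Root portfolio cost Δ·137+B reproduces V0=6.2683.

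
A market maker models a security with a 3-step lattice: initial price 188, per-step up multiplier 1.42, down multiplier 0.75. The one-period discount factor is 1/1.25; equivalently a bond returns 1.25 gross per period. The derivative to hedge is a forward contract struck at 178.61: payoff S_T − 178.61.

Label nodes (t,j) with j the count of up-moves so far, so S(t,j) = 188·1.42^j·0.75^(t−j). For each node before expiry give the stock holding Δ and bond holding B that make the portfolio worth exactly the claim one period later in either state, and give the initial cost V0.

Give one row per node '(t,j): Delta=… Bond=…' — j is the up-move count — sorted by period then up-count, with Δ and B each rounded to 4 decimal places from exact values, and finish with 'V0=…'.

(0,0): Delta=1.0000 Bond=-91.4483
(1,0): Delta=1.0000 Bond=-114.3104
(1,1): Delta=1.0000 Bond=-114.3104
(2,0): Delta=1.0000 Bond=-142.8880
(2,1): Delta=1.0000 Bond=-142.8880
(2,2): Delta=1.0000 Bond=-142.8880
V0=96.5517

No-arbitrage ⇒ martingale measure with p* = (R−d)/(u−d) = 0.7463.
Payoff layer (t=3): V(3,0)=-99.2975, V(3,1)=-28.4450, V(3,2)=105.7024, V(3,3)=359.6881
  t=2,j=0: stock 105.7500 → up 150.1650 (V=-28.4450), down 79.3125 (V=-99.2975). Price -37.1380; hedge Δ=1.0000, bond B=-142.8880.
  t=2,j=1: stock 200.2200 → up 284.3124 (V=105.7024), down 150.1650 (V=-28.4450). Price 57.3320; hedge Δ=1.0000, bond B=-142.8880.
  t=2,j=2: stock 379.0832 → up 538.2981 (V=359.6881), down 284.3124 (V=105.7024). Price 236.1952; hedge Δ=1.0000, bond B=-142.8880.
  t=1,j=0: stock 141.0000 → up 200.2200 (V=57.3320), down 105.7500 (V=-37.1380). Price 26.6896; hedge Δ=1.0000, bond B=-114.3104.
  t=1,j=1: stock 266.9600 → up 379.0832 (V=236.1952), down 200.2200 (V=57.3320). Price 152.6496; hedge Δ=1.0000, bond B=-114.3104.
  t=0,j=0: stock 188.0000 → up 266.9600 (V=152.6496), down 141.0000 (V=26.6896). Price 96.5517; hedge Δ=1.0000, bond B=-91.4483.
Each (Δ,B) replicates both successor values, so the strategy is self-financing and V0 is arbitrage-free.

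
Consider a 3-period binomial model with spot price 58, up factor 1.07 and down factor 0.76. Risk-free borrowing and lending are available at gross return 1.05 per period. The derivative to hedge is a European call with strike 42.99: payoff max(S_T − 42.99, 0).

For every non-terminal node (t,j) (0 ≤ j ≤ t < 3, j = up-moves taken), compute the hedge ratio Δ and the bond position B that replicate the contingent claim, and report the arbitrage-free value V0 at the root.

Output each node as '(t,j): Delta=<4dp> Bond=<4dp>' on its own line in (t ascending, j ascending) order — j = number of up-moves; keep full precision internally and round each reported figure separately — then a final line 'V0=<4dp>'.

(0,0): Delta=0.9543 Bond=-34.4106
(1,0): Delta=0.4875 Bond=-15.5542
(1,1): Delta=0.9772 Bond=-37.5502
(2,0): Delta=0.0000 Bond=0.0000
(2,1): Delta=0.5114 Bond=-17.4583
(2,2): Delta=1.0000 Bond=-40.9429
V0=20.9398

Under the risk-neutral measure, an up-move has probability p* = (R−d)/(u−d) = 0.9355 and values discount at R = 1.05.
Payoff layer (t=3): V(3,0)=0.0000, V(3,1)=0.0000, V(3,2)=7.4772, V(3,3)=28.0625
(2,0): S=33.5008. Δ = (V_up−V_dn)/(S_up−S_dn) = (0.0000−0.0000)/(35.8459−25.4606) = 0.0000. V = [p*·0.0000 + (1−p*)·0.0000]/1.05 = 0.0000. B = V − Δ·S = 0.0000.
(2,1): S=47.1656. Δ = (V_up−V_dn)/(S_up−S_dn) = (7.4772−0.0000)/(50.4672−35.8459) = 0.5114. V = [p*·7.4772 + (1−p*)·0.0000]/1.05 = 6.6617. B = V − Δ·S = -17.4583.
(2,2): S=66.4042. Δ = (V_up−V_dn)/(S_up−S_dn) = (28.0625−7.4772)/(71.0525−50.4672) = 1.0000. V = [p*·28.0625 + (1−p*)·7.4772]/1.05 = 25.4613. B = V − Δ·S = -40.9429.
(1,0): S=44.0800. Δ = (V_up−V_dn)/(S_up−S_dn) = (6.6617−0.0000)/(47.1656−33.5008) = 0.4875. V = [p*·6.6617 + (1−p*)·0.0000]/1.05 = 5.9352. B = V − Δ·S = -15.5542.
(1,1): S=62.0600. Δ = (V_up−V_dn)/(S_up−S_dn) = (25.4613−6.6617)/(66.4042−47.1656) = 0.9772. V = [p*·25.4613 + (1−p*)·6.6617]/1.05 = 23.0938. B = V − Δ·S = -37.5502.
(0,0): S=58.0000. Δ = (V_up−V_dn)/(S_up−S_dn) = (23.0938−5.9352)/(62.0600−44.0800) = 0.9543. V = [p*·23.0938 + (1−p*)·5.9352]/1.05 = 20.9398. B = V − Δ·S = -34.4106.
The time-0 hedge costs 20.9398, which is the no-arbitrage price.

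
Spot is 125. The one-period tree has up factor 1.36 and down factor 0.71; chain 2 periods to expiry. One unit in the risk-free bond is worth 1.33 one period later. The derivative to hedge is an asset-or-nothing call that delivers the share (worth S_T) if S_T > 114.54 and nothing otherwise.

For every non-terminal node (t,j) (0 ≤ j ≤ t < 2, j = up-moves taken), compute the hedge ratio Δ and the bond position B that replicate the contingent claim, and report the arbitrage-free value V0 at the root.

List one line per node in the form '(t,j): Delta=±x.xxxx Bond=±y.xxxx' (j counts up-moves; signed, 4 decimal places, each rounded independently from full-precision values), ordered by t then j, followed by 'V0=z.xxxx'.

Since d<R<u, set p* = (R−d)/(u−d) = 0.9538; price each node as the discounted p*-expectation of its children.
Terminal values V(2,·): V(2,0)=0.0000, V(2,1)=120.7000, V(2,2)=231.2000
(1,0): S=88.7500. Δ = (V_up−V_dn)/(S_up−S_dn) = (120.7000−0.0000)/(120.7000−63.0125) = 2.0923. V = [p*·120.7000 + (1−p*)·0.0000]/1.33 = 86.5633. B = V − Δ·S = -99.1290.
(1,1): S=170.0000. Δ = (V_up−V_dn)/(S_up−S_dn) = (231.2000−120.7000)/(231.2000−120.7000) = 1.0000. V = [p*·231.2000 + (1−p*)·120.7000]/1.33 = 170.0000. B = V − Δ·S = 0.0000.
(0,0): S=125.0000. Δ = (V_up−V_dn)/(S_up−S_dn) = (170.0000−86.5633)/(170.0000−88.7500) = 1.0269. V = [p*·170.0000 + (1−p*)·86.5633]/1.33 = 124.9241. B = V − Δ·S = -3.4400.
The time-0 hedge costs 124.9241, which is the no-arbitrage price.

(0,0): Delta=1.0269 Bond=-3.4400
(1,0): Delta=2.0923 Bond=-99.1290
(1,1): Delta=1.0000 Bond=0.0000
V0=124.9241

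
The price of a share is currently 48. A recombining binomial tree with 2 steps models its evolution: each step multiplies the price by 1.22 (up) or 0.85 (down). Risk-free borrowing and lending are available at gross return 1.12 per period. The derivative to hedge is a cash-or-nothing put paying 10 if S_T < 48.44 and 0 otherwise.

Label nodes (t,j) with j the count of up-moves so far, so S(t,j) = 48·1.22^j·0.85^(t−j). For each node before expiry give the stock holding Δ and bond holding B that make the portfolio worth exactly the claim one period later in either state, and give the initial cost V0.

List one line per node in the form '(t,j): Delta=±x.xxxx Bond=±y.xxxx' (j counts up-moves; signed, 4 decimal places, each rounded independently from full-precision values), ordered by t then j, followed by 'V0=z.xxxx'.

Risk-neutral probability p* = (R−d)/(u−d) = (1.12−0.85)/(1.22−0.85) = 0.7297.
Terminal values V(2,·): V(2,0)=10.0000, V(2,1)=0.0000, V(2,2)=0.0000
Node (1,0) S=40.8000: V=(p*·0.0000+(1−p*)·10.0000)/1.12=2.4131; Δ=(0.0000−10.0000)/(49.7760−34.6800)=-0.6624; B=V−Δ·S=29.4402
Node (1,1) S=58.5600: V=(p*·0.0000+(1−p*)·0.0000)/1.12=0.0000; Δ=(0.0000−0.0000)/(71.4432−49.7760)=0.0000; B=V−Δ·S=0.0000
Node (0,0) S=48.0000: V=(p*·0.0000+(1−p*)·2.4131)/1.12=0.5823; Δ=(0.0000−2.4131)/(58.5600−40.8000)=-0.1359; B=V−Δ·S=7.1043
Root portfolio cost Δ·48+B reproduces V0=0.5823.

(0,0): Delta=-0.1359 Bond=7.1043
(1,0): Delta=-0.6624 Bond=29.4402
(1,1): Delta=0.0000 Bond=0.0000
V0=0.5823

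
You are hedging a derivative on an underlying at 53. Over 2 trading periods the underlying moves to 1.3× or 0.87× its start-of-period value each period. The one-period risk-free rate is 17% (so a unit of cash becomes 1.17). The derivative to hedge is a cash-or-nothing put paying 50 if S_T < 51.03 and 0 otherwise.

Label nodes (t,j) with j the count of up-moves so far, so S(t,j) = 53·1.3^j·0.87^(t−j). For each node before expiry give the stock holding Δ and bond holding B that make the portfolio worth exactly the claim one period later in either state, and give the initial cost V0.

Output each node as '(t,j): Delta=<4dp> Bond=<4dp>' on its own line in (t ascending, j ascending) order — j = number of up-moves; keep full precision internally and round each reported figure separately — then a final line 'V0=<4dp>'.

(0,0): Delta=-0.5669 Bond=33.3847
(1,0): Delta=-2.5218 Bond=129.1990
(1,1): Delta=0.0000 Bond=0.0000
V0=3.3385

The replicating-portfolio and risk-neutral prices coincide; use p* = (1.17−0.87)/(1.3−0.87) = 0.6977 for the latter.
At expiry t=2: V(2,0)=50.0000, V(2,1)=0.0000, V(2,2)=0.0000
Node (1,0) S=46.1100: V=(p*·0.0000+(1−p*)·50.0000)/1.17=12.9199; Δ=(0.0000−50.0000)/(59.9430−40.1157)=-2.5218; B=V−Δ·S=129.1990
Node (1,1) S=68.9000: V=(p*·0.0000+(1−p*)·0.0000)/1.17=0.0000; Δ=(0.0000−0.0000)/(89.5700−59.9430)=0.0000; B=V−Δ·S=0.0000
Node (0,0) S=53.0000: V=(p*·0.0000+(1−p*)·12.9199)/1.17=3.3385; Δ=(0.0000−12.9199)/(68.9000−46.1100)=-0.5669; B=V−Δ·S=33.3847
Self-financing check: at every node Δ·S+B equals the discounted successor values.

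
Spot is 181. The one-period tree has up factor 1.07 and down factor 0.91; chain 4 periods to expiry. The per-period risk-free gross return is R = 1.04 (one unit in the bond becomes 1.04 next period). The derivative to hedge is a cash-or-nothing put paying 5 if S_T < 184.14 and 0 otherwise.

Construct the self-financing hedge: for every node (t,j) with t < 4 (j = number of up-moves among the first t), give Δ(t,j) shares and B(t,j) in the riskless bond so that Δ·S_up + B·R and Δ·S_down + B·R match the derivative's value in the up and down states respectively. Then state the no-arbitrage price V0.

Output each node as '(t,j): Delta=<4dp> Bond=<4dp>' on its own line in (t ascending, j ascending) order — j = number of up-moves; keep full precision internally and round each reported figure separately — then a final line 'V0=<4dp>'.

Risk-neutral probability p* = (R−d)/(u−d) = (1.04−0.91)/(1.07−0.91) = 0.8125.
Terminal values V(4,·): V(4,0)=5.0000, V(4,1)=5.0000, V(4,2)=5.0000, V(4,3)=0.0000, V(4,4)=0.0000
  t=3,j=0: stock 136.3964 → up 145.9441 (V=5.0000), down 124.1207 (V=5.0000). Price 4.8077; hedge Δ=0.0000, bond B=4.8077.
  t=3,j=1: stock 160.3781 → up 171.6046 (V=5.0000), down 145.9441 (V=5.0000). Price 4.8077; hedge Δ=0.0000, bond B=4.8077.
  t=3,j=2: stock 188.5765 → up 201.7768 (V=0.0000), down 171.6046 (V=5.0000). Price 0.9014; hedge Δ=-0.1657, bond B=32.1514.
  t=3,j=3: stock 221.7328 → up 237.2541 (V=0.0000), down 201.7768 (V=0.0000). Price 0.0000; hedge Δ=0.0000, bond B=0.0000.
  t=2,j=0: stock 149.8861 → up 160.3781 (V=4.8077), down 136.3964 (V=4.8077). Price 4.6228; hedge Δ=0.0000, bond B=4.6228.
  t=2,j=1: stock 176.2397 → up 188.5765 (V=0.9014), down 160.3781 (V=4.8077). Price 1.5710; hedge Δ=-0.1385, bond B=25.9851.
  t=2,j=2: stock 207.2269 → up 221.7328 (V=0.0000), down 188.5765 (V=0.9014). Price 0.1625; hedge Δ=-0.0272, bond B=5.7965.
  t=1,j=0: stock 164.7100 → up 176.2397 (V=1.5710), down 149.8861 (V=4.6228). Price 2.0608; hedge Δ=-0.1158, bond B=21.1343.
  t=1,j=1: stock 193.6700 → up 207.2269 (V=0.1625), down 176.2397 (V=1.5710). Price 0.4102; hedge Δ=-0.0455, bond B=9.2134.
  t=0,j=0: stock 181.0000 → up 193.6700 (V=0.4102), down 164.7100 (V=2.0608). Price 0.6920; hedge Δ=-0.0570, bond B=11.0082.
Self-financing check: at every node Δ·S+B equals the discounted successor values.

(0,0): Delta=-0.0570 Bond=11.0082
(1,0): Delta=-0.1158 Bond=21.1343
(1,1): Delta=-0.0455 Bond=9.2134
(2,0): Delta=0.0000 Bond=4.6228
(2,1): Delta=-0.1385 Bond=25.9851
(2,2): Delta=-0.0272 Bond=5.7965
(3,0): Delta=0.0000 Bond=4.8077
(3,1): Delta=0.0000 Bond=4.8077
(3,2): Delta=-0.1657 Bond=32.1514
(3,3): Delta=0.0000 Bond=0.0000
V0=0.6920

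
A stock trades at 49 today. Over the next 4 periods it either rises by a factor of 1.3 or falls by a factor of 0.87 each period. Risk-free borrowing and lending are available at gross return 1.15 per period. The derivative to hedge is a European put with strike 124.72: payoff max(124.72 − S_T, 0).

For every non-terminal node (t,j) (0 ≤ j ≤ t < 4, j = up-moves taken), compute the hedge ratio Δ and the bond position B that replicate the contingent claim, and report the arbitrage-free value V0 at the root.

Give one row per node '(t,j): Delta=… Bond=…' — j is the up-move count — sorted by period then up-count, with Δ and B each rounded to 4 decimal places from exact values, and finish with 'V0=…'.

The replicating-portfolio and risk-neutral prices coincide; use p* = (1.15−0.87)/(1.3−0.87) = 0.6512 for the latter.
Terminal values V(4,·): V(4,0)=96.6480, V(4,1)=82.7734, V(4,2)=62.0411, V(4,3)=31.0619, V(4,4)=0.0000
(3,0): S=32.2666. Δ = (V_up−V_dn)/(S_up−S_dn) = (82.7734−96.6480)/(41.9466−28.0720) = -1.0000. V = [p*·82.7734 + (1−p*)·96.6480]/1.15 = 76.1855. B = V − Δ·S = 108.4522.
(3,1): S=48.2145. Δ = (V_up−V_dn)/(S_up−S_dn) = (62.0411−82.7734)/(62.6789−41.9466) = -1.0000. V = [p*·62.0411 + (1−p*)·82.7734]/1.15 = 60.2376. B = V − Δ·S = 108.4522.
(3,2): S=72.0447. Δ = (V_up−V_dn)/(S_up−S_dn) = (31.0619−62.0411)/(93.6581−62.6789) = -1.0000. V = [p*·31.0619 + (1−p*)·62.0411]/1.15 = 36.4075. B = V − Δ·S = 108.4522.
(3,3): S=107.6530. Δ = (V_up−V_dn)/(S_up−S_dn) = (0.0000−31.0619)/(139.9489−93.6581) = -0.6710. V = [p*·0.0000 + (1−p*)·31.0619]/1.15 = 9.4222. B = V − Δ·S = 81.6592.
(2,0): S=37.0881. Δ = (V_up−V_dn)/(S_up−S_dn) = (60.2376−76.1855)/(48.2145−32.2666) = -1.0000. V = [p*·60.2376 + (1−p*)·76.1855]/1.15 = 57.2181. B = V − Δ·S = 94.3062.
(2,1): S=55.4190. Δ = (V_up−V_dn)/(S_up−S_dn) = (36.4075−60.2376)/(72.0447−48.2145) = -1.0000. V = [p*·36.4075 + (1−p*)·60.2376]/1.15 = 38.8872. B = V − Δ·S = 94.3062.
(2,2): S=82.8100. Δ = (V_up−V_dn)/(S_up−S_dn) = (9.4222−36.4075)/(107.6530−72.0447) = -0.7578. V = [p*·9.4222 + (1−p*)·36.4075]/1.15 = 16.3788. B = V − Δ·S = 79.1353.
(1,0): S=42.6300. Δ = (V_up−V_dn)/(S_up−S_dn) = (38.8872−57.2181)/(55.4190−37.0881) = -1.0000. V = [p*·38.8872 + (1−p*)·57.2181]/1.15 = 39.3754. B = V − Δ·S = 82.0054.
(1,1): S=63.7000. Δ = (V_up−V_dn)/(S_up−S_dn) = (16.3788−38.8872)/(82.8100−55.4190) = -0.8217. V = [p*·16.3788 + (1−p*)·38.8872]/1.15 = 21.0701. B = V − Δ·S = 73.4152.
(0,0): S=49.0000. Δ = (V_up−V_dn)/(S_up−S_dn) = (21.0701−39.3754)/(63.7000−42.6300) = -0.8688. V = [p*·21.0701 + (1−p*)·39.3754]/1.15 = 23.8745. B = V − Δ·S = 66.4450.
Each (Δ,B) replicates both successor values, so the strategy is self-financing and V0 is arbitrage-free.

(0,0): Delta=-0.8688 Bond=66.4450
(1,0): Delta=-1.0000 Bond=82.0054
(1,1): Delta=-0.8217 Bond=73.4152
(2,0): Delta=-1.0000 Bond=94.3062
(2,1): Delta=-1.0000 Bond=94.3062
(2,2): Delta=-0.7578 Bond=79.1353
(3,0): Delta=-1.0000 Bond=108.4522
(3,1): Delta=-1.0000 Bond=108.4522
(3,2): Delta=-1.0000 Bond=108.4522
(3,3): Delta=-0.6710 Bond=81.6592
V0=23.8745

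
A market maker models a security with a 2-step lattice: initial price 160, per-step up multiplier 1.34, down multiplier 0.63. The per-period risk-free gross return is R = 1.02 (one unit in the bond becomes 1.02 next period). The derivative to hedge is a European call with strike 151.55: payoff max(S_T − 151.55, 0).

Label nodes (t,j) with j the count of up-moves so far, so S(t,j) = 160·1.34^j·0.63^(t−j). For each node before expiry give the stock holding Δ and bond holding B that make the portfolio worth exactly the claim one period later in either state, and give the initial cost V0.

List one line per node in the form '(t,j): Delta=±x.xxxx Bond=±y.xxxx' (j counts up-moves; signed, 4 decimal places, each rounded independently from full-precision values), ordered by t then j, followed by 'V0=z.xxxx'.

The replicating-portfolio and risk-neutral prices coincide; use p* = (1.02−0.63)/(1.34−0.63) = 0.5493 for the latter.
Terminal payoffs: V(2,0)=0.0000, V(2,1)=0.0000, V(2,2)=135.7460
  t=1,j=0: stock 100.8000 → up 135.0720 (V=0.0000), down 63.5040 (V=0.0000). Price 0.0000; hedge Δ=0.0000, bond B=0.0000.
  t=1,j=1: stock 214.4000 → up 287.2960 (V=135.7460), down 135.0720 (V=0.0000). Price 73.1027; hedge Δ=0.8918, bond B=-118.0889.
  t=0,j=0: stock 160.0000 → up 214.4000 (V=73.1027), down 100.8000 (V=0.0000). Price 39.3676; hedge Δ=0.6435, bond B=-63.5939.
Each (Δ,B) replicates both successor values, so the strategy is self-financing and V0 is arbitrage-free.

(0,0): Delta=0.6435 Bond=-63.5939
(1,0): Delta=0.0000 Bond=0.0000
(1,1): Delta=0.8918 Bond=-118.0889
V0=39.3676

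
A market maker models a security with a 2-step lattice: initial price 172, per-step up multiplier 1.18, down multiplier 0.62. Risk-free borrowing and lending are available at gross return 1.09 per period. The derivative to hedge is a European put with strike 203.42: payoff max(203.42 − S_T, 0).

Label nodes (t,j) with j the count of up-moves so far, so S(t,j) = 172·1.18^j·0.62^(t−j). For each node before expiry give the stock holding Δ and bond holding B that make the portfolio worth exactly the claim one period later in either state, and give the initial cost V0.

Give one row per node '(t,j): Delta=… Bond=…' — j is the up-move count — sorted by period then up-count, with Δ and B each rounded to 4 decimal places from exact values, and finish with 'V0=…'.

(0,0): Delta=-0.7116 Bond=143.0021
(1,0): Delta=-1.0000 Bond=186.6239
(1,1): Delta=-0.6826 Bond=149.9837
V0=20.6014

The replicating-portfolio and risk-neutral prices coincide; use p* = (1.09−0.62)/(1.18−0.62) = 0.8393 for the latter.
Terminal payoffs: V(2,0)=137.3032, V(2,1)=77.5848, V(2,2)=0.0000
(1,0): S=106.6400. Δ = (V_up−V_dn)/(S_up−S_dn) = (77.5848−137.3032)/(125.8352−66.1168) = -1.0000. V = [p*·77.5848 + (1−p*)·137.3032]/1.09 = 79.9839. B = V − Δ·S = 186.6239.
(1,1): S=202.9600. Δ = (V_up−V_dn)/(S_up−S_dn) = (0.0000−77.5848)/(239.4928−125.8352) = -0.6826. V = [p*·0.0000 + (1−p*)·77.5848]/1.09 = 11.4394. B = V − Δ·S = 149.9837.
(0,0): S=172.0000. Δ = (V_up−V_dn)/(S_up−S_dn) = (11.4394−79.9839)/(202.9600−106.6400) = -0.7116. V = [p*·11.4394 + (1−p*)·79.9839]/1.09 = 20.6014. B = V − Δ·S = 143.0021.
Each (Δ,B) replicates both successor values, so the strategy is self-financing and V0 is arbitrage-free.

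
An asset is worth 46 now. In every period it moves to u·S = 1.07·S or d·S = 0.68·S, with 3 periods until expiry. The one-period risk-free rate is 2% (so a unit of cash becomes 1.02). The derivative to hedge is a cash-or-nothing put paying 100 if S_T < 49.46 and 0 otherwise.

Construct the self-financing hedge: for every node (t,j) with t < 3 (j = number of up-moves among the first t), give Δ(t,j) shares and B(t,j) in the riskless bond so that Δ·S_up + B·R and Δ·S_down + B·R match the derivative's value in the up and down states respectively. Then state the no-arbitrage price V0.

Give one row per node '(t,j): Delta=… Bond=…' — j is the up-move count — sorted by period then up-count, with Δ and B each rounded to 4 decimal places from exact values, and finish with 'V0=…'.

(0,0): Delta=-4.0720 Bond=219.1063
(1,0): Delta=0.0000 Bond=96.1169
(1,1): Delta=-4.4525 Bond=242.2196
(2,0): Delta=0.0000 Bond=98.0392
(2,1): Delta=0.0000 Bond=98.0392
(2,2): Delta=-4.8687 Bond=268.9794
V0=31.7952

Under the risk-neutral measure, an up-move has probability p* = (R−d)/(u−d) = 0.8718 and values discount at R = 1.02.
Terminal payoffs: V(3,0)=100.0000, V(3,1)=100.0000, V(3,2)=100.0000, V(3,3)=0.0000
(2,0): S=21.2704. Δ = (V_up−V_dn)/(S_up−S_dn) = (100.0000−100.0000)/(22.7593−14.4639) = 0.0000. V = [p*·100.0000 + (1−p*)·100.0000]/1.02 = 98.0392. B = V − Δ·S = 98.0392.
(2,1): S=33.4696. Δ = (V_up−V_dn)/(S_up−S_dn) = (100.0000−100.0000)/(35.8125−22.7593) = 0.0000. V = [p*·100.0000 + (1−p*)·100.0000]/1.02 = 98.0392. B = V − Δ·S = 98.0392.
(2,2): S=52.6654. Δ = (V_up−V_dn)/(S_up−S_dn) = (0.0000−100.0000)/(56.3520−35.8125) = -4.8687. V = [p*·0.0000 + (1−p*)·100.0000]/1.02 = 12.5691. B = V − Δ·S = 268.9794.
(1,0): S=31.2800. Δ = (V_up−V_dn)/(S_up−S_dn) = (98.0392−98.0392)/(33.4696−21.2704) = 0.0000. V = [p*·98.0392 + (1−p*)·98.0392]/1.02 = 96.1169. B = V − Δ·S = 96.1169.
(1,1): S=49.2200. Δ = (V_up−V_dn)/(S_up−S_dn) = (12.5691−98.0392)/(52.6654−33.4696) = -4.4525. V = [p*·12.5691 + (1−p*)·98.0392]/1.02 = 23.0655. B = V − Δ·S = 242.2196.
(0,0): S=46.0000. Δ = (V_up−V_dn)/(S_up−S_dn) = (23.0655−96.1169)/(49.2200−31.2800) = -4.0720. V = [p*·23.0655 + (1−p*)·96.1169]/1.02 = 31.7952. B = V − Δ·S = 219.1063.
The time-0 hedge costs 31.7952, which is the no-arbitrage price.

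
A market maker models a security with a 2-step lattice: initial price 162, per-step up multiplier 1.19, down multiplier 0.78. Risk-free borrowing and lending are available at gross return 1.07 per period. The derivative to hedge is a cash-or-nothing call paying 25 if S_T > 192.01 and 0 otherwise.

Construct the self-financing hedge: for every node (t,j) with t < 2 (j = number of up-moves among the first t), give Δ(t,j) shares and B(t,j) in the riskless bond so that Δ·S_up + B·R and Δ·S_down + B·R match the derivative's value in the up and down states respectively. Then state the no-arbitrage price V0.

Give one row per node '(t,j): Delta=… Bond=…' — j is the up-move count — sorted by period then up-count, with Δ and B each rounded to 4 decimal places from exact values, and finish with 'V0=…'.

(0,0): Delta=0.2488 Bond=-29.3831
(1,0): Delta=0.0000 Bond=0.0000
(1,1): Delta=0.3163 Bond=-44.4495
V0=10.9245

Since d<R<u, set p* = (R−d)/(u−d) = 0.7073; price each node as the discounted p*-expectation of its children.
Terminal values V(2,·): V(2,0)=0.0000, V(2,1)=0.0000, V(2,2)=25.0000
  t=1,j=0: stock 126.3600 → up 150.3684 (V=0.0000), down 98.5608 (V=0.0000). Price 0.0000; hedge Δ=0.0000, bond B=0.0000.
  t=1,j=1: stock 192.7800 → up 229.4082 (V=25.0000), down 150.3684 (V=0.0000). Price 16.5261; hedge Δ=0.3163, bond B=-44.4495.
  t=0,j=0: stock 162.0000 → up 192.7800 (V=16.5261), down 126.3600 (V=0.0000). Price 10.9245; hedge Δ=0.2488, bond B=-29.3831.
The time-0 hedge costs 10.9245, which is the no-arbitrage price.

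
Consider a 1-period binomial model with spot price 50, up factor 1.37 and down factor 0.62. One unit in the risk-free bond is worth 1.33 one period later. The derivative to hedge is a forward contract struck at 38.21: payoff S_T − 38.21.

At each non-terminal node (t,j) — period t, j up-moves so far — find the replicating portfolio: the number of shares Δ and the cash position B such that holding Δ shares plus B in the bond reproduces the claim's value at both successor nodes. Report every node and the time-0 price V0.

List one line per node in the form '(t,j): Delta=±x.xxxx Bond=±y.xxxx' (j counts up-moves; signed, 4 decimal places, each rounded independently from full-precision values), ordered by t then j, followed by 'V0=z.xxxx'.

Under the risk-neutral measure, an up-move has probability p* = (R−d)/(u−d) = 0.9467 and values discount at R = 1.33.
Terminal payoffs: V(1,0)=-7.2100, V(1,1)=30.2900
(0,0): S=50.0000. Δ = (V_up−V_dn)/(S_up−S_dn) = (30.2900−-7.2100)/(68.5000−31.0000) = 1.0000. V = [p*·30.2900 + (1−p*)·-7.2100]/1.33 = 21.2707. B = V − Δ·S = -28.7293.
Each (Δ,B) replicates both successor values, so the strategy is self-financing and V0 is arbitrage-free.

(0,0): Delta=1.0000 Bond=-28.7293
V0=21.2707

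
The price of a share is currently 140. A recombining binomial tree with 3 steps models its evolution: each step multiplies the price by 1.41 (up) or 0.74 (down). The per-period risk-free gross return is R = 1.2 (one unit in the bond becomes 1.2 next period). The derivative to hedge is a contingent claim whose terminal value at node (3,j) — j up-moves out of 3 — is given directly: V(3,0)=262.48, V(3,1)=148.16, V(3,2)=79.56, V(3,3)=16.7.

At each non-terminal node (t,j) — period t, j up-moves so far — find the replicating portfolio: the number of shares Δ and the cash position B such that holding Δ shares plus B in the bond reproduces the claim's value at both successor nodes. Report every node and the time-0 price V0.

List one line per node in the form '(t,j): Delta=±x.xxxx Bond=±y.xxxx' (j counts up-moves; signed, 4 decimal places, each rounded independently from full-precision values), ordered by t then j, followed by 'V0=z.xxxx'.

Risk-neutral probability p* = (R−d)/(u−d) = (1.2−0.74)/(1.41−0.74) = 0.6866.
Terminal values V(3,·): V(3,0)=262.4800, V(3,1)=148.1600, V(3,2)=79.5600, V(3,3)=16.7000
(2,0): S=76.6640. Δ = (V_up−V_dn)/(S_up−S_dn) = (148.1600−262.4800)/(108.0962−56.7314) = -2.2256. V = [p*·148.1600 + (1−p*)·262.4800]/1.2 = 153.3264. B = V − Δ·S = 323.9532.
(2,1): S=146.0760. Δ = (V_up−V_dn)/(S_up−S_dn) = (79.5600−148.1600)/(205.9672−108.0962) = -0.7009. V = [p*·79.5600 + (1−p*)·148.1600]/1.2 = 84.2179. B = V − Δ·S = 186.6060.
(2,2): S=278.3340. Δ = (V_up−V_dn)/(S_up−S_dn) = (16.7000−79.5600)/(392.4509−205.9672) = -0.3371. V = [p*·16.7000 + (1−p*)·79.5600]/1.2 = 30.3353. B = V − Δ·S = 124.1562.
(1,0): S=103.6000. Δ = (V_up−V_dn)/(S_up−S_dn) = (84.2179−153.3264)/(146.0760−76.6640) = -0.9956. V = [p*·84.2179 + (1−p*)·153.3264]/1.2 = 88.2323. B = V − Δ·S = 191.3793.
(1,1): S=197.4000. Δ = (V_up−V_dn)/(S_up−S_dn) = (30.3353−84.2179)/(278.3340−146.0760) = -0.4074. V = [p*·30.3353 + (1−p*)·84.2179]/1.2 = 39.3532. B = V − Δ·S = 119.7750.
(0,0): S=140.0000. Δ = (V_up−V_dn)/(S_up−S_dn) = (39.3532−88.2323)/(197.4000−103.6000) = -0.5211. V = [p*·39.3532 + (1−p*)·88.2323]/1.2 = 45.5613. B = V − Δ·S = 118.5151.
Each (Δ,B) replicates both successor values, so the strategy is self-financing and V0 is arbitrage-free.

(0,0): Delta=-0.5211 Bond=118.5151
(1,0): Delta=-0.9956 Bond=191.3793
(1,1): Delta=-0.4074 Bond=119.7750
(2,0): Delta=-2.2256 Bond=323.9532
(2,1): Delta=-0.7009 Bond=186.6060
(2,2): Delta=-0.3371 Bond=124.1562
V0=45.5613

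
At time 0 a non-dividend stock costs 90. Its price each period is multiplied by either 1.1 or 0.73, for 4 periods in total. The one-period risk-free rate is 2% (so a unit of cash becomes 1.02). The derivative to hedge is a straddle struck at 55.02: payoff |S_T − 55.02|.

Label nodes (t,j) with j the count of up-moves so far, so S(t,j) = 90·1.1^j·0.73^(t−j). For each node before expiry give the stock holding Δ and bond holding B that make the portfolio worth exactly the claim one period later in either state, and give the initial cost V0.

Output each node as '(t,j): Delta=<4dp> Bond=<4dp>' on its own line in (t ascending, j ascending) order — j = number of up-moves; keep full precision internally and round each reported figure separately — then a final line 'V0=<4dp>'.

Under the risk-neutral measure, an up-move has probability p* = (R−d)/(u−d) = 0.7838 and values discount at R = 1.02.
Payoff layer (t=4): V(4,0)=29.4616, V(4,1)=16.5073, V(4,2)=3.0128, V(4,3)=32.4267, V(4,4)=76.7490
Node (3,0) S=35.0115: V=(p*·16.5073+(1−p*)·29.4616)/1.02=18.9296; Δ=(16.5073−29.4616)/(38.5127−25.5584)=-1.0000; B=V−Δ·S=53.9412
Node (3,1) S=52.7571: V=(p*·3.0128+(1−p*)·16.5073)/1.02=5.8143; Δ=(3.0128−16.5073)/(58.0328−38.5127)=-0.6913; B=V−Δ·S=42.2859
Node (3,2) S=79.4970: V=(p*·32.4267+(1−p*)·3.0128)/1.02=25.5558; Δ=(32.4267−3.0128)/(87.4467−58.0328)=1.0000; B=V−Δ·S=-53.9412
Node (3,3) S=119.7900: V=(p*·76.7490+(1−p*)·32.4267)/1.02=65.8488; Δ=(76.7490−32.4267)/(131.7690−87.4467)=1.0000; B=V−Δ·S=-53.9412
Node (2,0) S=47.9610: V=(p*·5.8143+(1−p*)·18.9296)/1.02=8.4804; Δ=(5.8143−18.9296)/(52.7571−35.0115)=-0.7391; B=V−Δ·S=43.9274
Node (2,1) S=72.2700: V=(p*·25.5558+(1−p*)·5.8143)/1.02=20.8700; Δ=(25.5558−5.8143)/(79.4970−52.7571)=0.7383; B=V−Δ·S=-32.4856
Node (2,2) S=108.9000: V=(p*·65.8488+(1−p*)·25.5558)/1.02=56.0165; Δ=(65.8488−25.5558)/(119.7900−79.4970)=1.0000; B=V−Δ·S=-52.8835
Node (1,0) S=65.7000: V=(p*·20.8700+(1−p*)·8.4804)/1.02=17.8345; Δ=(20.8700−8.4804)/(72.2700−47.9610)=0.5097; B=V−Δ·S=-15.6509
Node (1,1) S=99.0000: V=(p*·56.0165+(1−p*)·20.8700)/1.02=47.4679; Δ=(56.0165−20.8700)/(108.9000−72.2700)=0.9595; B=V−Δ·S=-47.5227
Node (0,0) S=90.0000: V=(p*·47.4679+(1−p*)·17.8345)/1.02=40.2556; Δ=(47.4679−17.8345)/(99.0000−65.7000)=0.8899; B=V−Δ·S=-39.8348
Root portfolio cost Δ·90+B reproduces V0=40.2556.

(0,0): Delta=0.8899 Bond=-39.8348
(1,0): Delta=0.5097 Bond=-15.6509
(1,1): Delta=0.9595 Bond=-47.5227
(2,0): Delta=-0.7391 Bond=43.9274
(2,1): Delta=0.7383 Bond=-32.4856
(2,2): Delta=1.0000 Bond=-52.8835
(3,0): Delta=-1.0000 Bond=53.9412
(3,1): Delta=-0.6913 Bond=42.2859
(3,2): Delta=1.0000 Bond=-53.9412
(3,3): Delta=1.0000 Bond=-53.9412
V0=40.2556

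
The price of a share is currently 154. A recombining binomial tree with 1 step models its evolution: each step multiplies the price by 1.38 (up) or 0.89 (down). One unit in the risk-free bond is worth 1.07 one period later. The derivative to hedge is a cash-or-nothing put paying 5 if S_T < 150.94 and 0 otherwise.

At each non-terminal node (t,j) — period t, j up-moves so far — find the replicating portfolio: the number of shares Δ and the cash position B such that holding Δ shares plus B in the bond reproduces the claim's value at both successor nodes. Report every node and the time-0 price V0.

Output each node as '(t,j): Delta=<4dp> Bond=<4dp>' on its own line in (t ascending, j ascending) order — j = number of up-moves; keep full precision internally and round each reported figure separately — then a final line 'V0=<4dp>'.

Under the risk-neutral measure, an up-move has probability p* = (R−d)/(u−d) = 0.3673 and values discount at R = 1.07.
Terminal values V(1,·): V(1,0)=5.0000, V(1,1)=0.0000
Node (0,0) S=154.0000: V=(p*·0.0000+(1−p*)·5.0000)/1.07=2.9563; Δ=(0.0000−5.0000)/(212.5200−137.0600)=-0.0663; B=V−Δ·S=13.1604
Self-financing check: at every node Δ·S+B equals the discounted successor values.

(0,0): Delta=-0.0663 Bond=13.1604
V0=2.9563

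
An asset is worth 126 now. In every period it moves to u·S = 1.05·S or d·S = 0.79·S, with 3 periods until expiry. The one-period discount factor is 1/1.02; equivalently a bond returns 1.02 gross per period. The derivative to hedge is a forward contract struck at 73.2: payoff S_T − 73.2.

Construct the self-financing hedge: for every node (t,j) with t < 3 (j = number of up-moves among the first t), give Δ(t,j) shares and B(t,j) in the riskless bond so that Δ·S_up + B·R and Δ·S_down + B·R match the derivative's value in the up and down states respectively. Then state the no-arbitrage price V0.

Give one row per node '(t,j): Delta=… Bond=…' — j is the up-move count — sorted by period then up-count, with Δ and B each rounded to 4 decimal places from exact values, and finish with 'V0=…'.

(0,0): Delta=1.0000 Bond=-68.9780
(1,0): Delta=1.0000 Bond=-70.3576
(1,1): Delta=1.0000 Bond=-70.3576
(2,0): Delta=1.0000 Bond=-71.7647
(2,1): Delta=1.0000 Bond=-71.7647
(2,2): Delta=1.0000 Bond=-71.7647
V0=57.0220

No-arbitrage ⇒ martingale measure with p* = (R−d)/(u−d) = 0.8846.
Payoff layer (t=3): V(3,0)=-11.0771, V(3,1)=9.3684, V(3,2)=36.5429, V(3,3)=72.6608
  t=2,j=0: stock 78.6366 → up 82.5684 (V=9.3684), down 62.1229 (V=-11.0771). Price 6.8719; hedge Δ=1.0000, bond B=-71.7647.
  t=2,j=1: stock 104.5170 → up 109.7429 (V=36.5429), down 82.5684 (V=9.3684). Price 32.7523; hedge Δ=1.0000, bond B=-71.7647.
  t=2,j=2: stock 138.9150 → up 145.8607 (V=72.6608), down 109.7429 (V=36.5429). Price 67.1503; hedge Δ=1.0000, bond B=-71.7647.
  t=1,j=0: stock 99.5400 → up 104.5170 (V=32.7523), down 78.6366 (V=6.8719). Price 29.1824; hedge Δ=1.0000, bond B=-70.3576.
  t=1,j=1: stock 132.3000 → up 138.9150 (V=67.1503), down 104.5170 (V=32.7523). Price 61.9424; hedge Δ=1.0000, bond B=-70.3576.
  t=0,j=0: stock 126.0000 → up 132.3000 (V=61.9424), down 99.5400 (V=29.1824). Price 57.0220; hedge Δ=1.0000, bond B=-68.9780.
Self-financing check: at every node Δ·S+B equals the discounted successor values.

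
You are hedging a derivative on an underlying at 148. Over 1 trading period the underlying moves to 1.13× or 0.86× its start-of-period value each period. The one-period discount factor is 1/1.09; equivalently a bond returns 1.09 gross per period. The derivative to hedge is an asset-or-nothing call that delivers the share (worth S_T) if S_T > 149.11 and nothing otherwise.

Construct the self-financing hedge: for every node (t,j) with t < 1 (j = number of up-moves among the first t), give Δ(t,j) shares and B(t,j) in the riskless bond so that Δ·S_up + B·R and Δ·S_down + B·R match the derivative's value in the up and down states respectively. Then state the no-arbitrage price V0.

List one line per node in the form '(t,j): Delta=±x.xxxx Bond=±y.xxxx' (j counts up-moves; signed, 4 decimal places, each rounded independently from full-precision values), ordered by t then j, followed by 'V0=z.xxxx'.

(0,0): Delta=4.1852 Bond=-488.7068
V0=130.7006

The replicating-portfolio and risk-neutral prices coincide; use p* = (1.09−0.86)/(1.13−0.86) = 0.8519 for the latter.
Terminal payoffs: V(1,0)=0.0000, V(1,1)=167.2400
(0,0): S=148.0000. Δ = (V_up−V_dn)/(S_up−S_dn) = (167.2400−0.0000)/(167.2400−127.2800) = 4.1852. V = [p*·167.2400 + (1−p*)·0.0000]/1.09 = 130.7006. B = V − Δ·S = -488.7068.
Each (Δ,B) replicates both successor values, so the strategy is self-financing and V0 is arbitrage-free.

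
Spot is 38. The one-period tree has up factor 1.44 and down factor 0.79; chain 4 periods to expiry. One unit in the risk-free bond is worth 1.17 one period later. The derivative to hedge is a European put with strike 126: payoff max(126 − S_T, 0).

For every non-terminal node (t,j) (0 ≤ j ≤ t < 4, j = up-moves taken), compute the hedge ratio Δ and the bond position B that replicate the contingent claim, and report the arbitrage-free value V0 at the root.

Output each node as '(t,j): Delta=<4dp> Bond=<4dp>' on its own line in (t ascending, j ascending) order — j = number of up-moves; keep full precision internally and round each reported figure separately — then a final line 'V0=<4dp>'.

No-arbitrage ⇒ martingale measure with p* = (R−d)/(u−d) = 0.5846.
Terminal values V(4,·): V(4,0)=111.1990, V(4,1)=99.0209, V(4,2)=76.8229, V(4,3)=36.3608, V(4,4)=0.0000
Node (3,0) S=18.7355: V=(p*·99.0209+(1−p*)·111.1990)/1.17=88.9568; Δ=(99.0209−111.1990)/(26.9791−14.8010)=-1.0000; B=V−Δ·S=107.6923
Node (3,1) S=34.1508: V=(p*·76.8229+(1−p*)·99.0209)/1.17=73.5416; Δ=(76.8229−99.0209)/(49.1771−26.9791)=-1.0000; B=V−Δ·S=107.6923
Node (3,2) S=62.2495: V=(p*·36.3608+(1−p*)·76.8229)/1.17=45.4428; Δ=(36.3608−76.8229)/(89.6392−49.1771)=-1.0000; B=V−Δ·S=107.6923
Node (3,3) S=113.4674: V=(p*·0.0000+(1−p*)·36.3608)/1.17=12.9091; Δ=(0.0000−36.3608)/(163.3930−89.6392)=-0.4930; B=V−Δ·S=68.8488
Node (2,0) S=23.7158: V=(p*·73.5416+(1−p*)·88.9568)/1.17=68.3289; Δ=(73.5416−88.9568)/(34.1508−18.7355)=-1.0000; B=V−Δ·S=92.0447
Node (2,1) S=43.2288: V=(p*·45.4428+(1−p*)·73.5416)/1.17=48.8159; Δ=(45.4428−73.5416)/(62.2495−34.1508)=-1.0000; B=V−Δ·S=92.0447
Node (2,2) S=78.7968: V=(p*·12.9091+(1−p*)·45.4428)/1.17=22.5839; Δ=(12.9091−45.4428)/(113.4674−62.2495)=-0.6352; B=V−Δ·S=72.6357
Node (1,0) S=30.0200: V=(p*·48.8159+(1−p*)·68.3289)/1.17=48.6507; Δ=(48.8159−68.3289)/(43.2288−23.7158)=-1.0000; B=V−Δ·S=78.6707
Node (1,1) S=54.7200: V=(p*·22.5839+(1−p*)·48.8159)/1.17=28.6156; Δ=(22.5839−48.8159)/(78.7968−43.2288)=-0.7375; B=V−Δ·S=68.9726
Node (0,0) S=38.0000: V=(p*·28.6156+(1−p*)·48.6507)/1.17=31.5708; Δ=(28.6156−48.6507)/(54.7200−30.0200)=-0.8111; B=V−Δ·S=62.3940
Self-financing check: at every node Δ·S+B equals the discounted successor values.

(0,0): Delta=-0.8111 Bond=62.3940
(1,0): Delta=-1.0000 Bond=78.6707
(1,1): Delta=-0.7375 Bond=68.9726
(2,0): Delta=-1.0000 Bond=92.0447
(2,1): Delta=-1.0000 Bond=92.0447
(2,2): Delta=-0.6352 Bond=72.6357
(3,0): Delta=-1.0000 Bond=107.6923
(3,1): Delta=-1.0000 Bond=107.6923
(3,2): Delta=-1.0000 Bond=107.6923
(3,3): Delta=-0.4930 Bond=68.8488
V0=31.5708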